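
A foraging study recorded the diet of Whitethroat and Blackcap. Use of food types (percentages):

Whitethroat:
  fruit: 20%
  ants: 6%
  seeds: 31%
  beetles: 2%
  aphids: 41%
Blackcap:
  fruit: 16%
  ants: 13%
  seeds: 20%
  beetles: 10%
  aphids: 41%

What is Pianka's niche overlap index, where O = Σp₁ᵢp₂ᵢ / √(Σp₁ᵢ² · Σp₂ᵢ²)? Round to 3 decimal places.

0.959

Convert percentages to proportions (divide by 100).
Σ p₁ᵢp₂ᵢ = 0.0320 + 0.0078 + 0.0620 + 0.0020 + 0.1681 = 0.2719
Σp_1ᵢ² = 0.20² + 0.06² + 0.31² + 0.02² + 0.41² = 0.0400 + 0.0036 + 0.0961 + 0.0004 + 0.1681 = 0.3082
Σp_2ᵢ² = 0.16² + 0.13² + 0.20² + 0.10² + 0.41² = 0.0256 + 0.0169 + 0.0400 + 0.0100 + 0.1681 = 0.2606
O = 0.2719 / √(0.3082 × 0.2606) = 0.2719 / 0.283402 = 0.95941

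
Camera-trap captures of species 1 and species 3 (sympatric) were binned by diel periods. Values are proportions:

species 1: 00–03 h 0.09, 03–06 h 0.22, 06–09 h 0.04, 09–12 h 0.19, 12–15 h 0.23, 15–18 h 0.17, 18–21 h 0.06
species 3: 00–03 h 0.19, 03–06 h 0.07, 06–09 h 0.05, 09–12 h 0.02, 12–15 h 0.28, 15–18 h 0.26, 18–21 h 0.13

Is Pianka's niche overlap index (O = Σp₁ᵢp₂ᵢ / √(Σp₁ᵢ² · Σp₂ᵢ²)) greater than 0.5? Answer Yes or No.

Σ p₁ᵢp₂ᵢ = 0.0171 + 0.0154 + 0.0020 + 0.0038 + 0.0644 + 0.0442 + 0.0078 = 0.1547
Σp_1ᵢ² = 0.09² + 0.22² + 0.04² + 0.19² + 0.23² + 0.17² + 0.06² = 0.0081 + 0.0484 + 0.0016 + 0.0361 + 0.0529 + 0.0289 + 0.0036 = 0.1796
Σp_2ᵢ² = 0.19² + 0.07² + 0.05² + 0.02² + 0.28² + 0.26² + 0.13² = 0.0361 + 0.0049 + 0.0025 + 0.0004 + 0.0784 + 0.0676 + 0.0169 = 0.2068
O = 0.1547 / √(0.1796 × 0.2068) = 0.1547 / 0.19272 = 0.8027
O = 0.8027 > 0.5 → Yes.

Yes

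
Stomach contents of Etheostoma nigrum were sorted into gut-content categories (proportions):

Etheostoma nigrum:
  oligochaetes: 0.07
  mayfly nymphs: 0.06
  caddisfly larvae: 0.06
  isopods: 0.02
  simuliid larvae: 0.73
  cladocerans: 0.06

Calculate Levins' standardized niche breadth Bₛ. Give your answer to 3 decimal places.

Σpᵢ² = 0.07² + 0.06² + 0.06² + 0.02² + 0.73² + 0.06² = 0.0049 + 0.0036 + 0.0036 + 0.0004 + 0.5329 + 0.0036 = 0.5490
B = 1 / 0.5490 = 1.82149
Bₛ = (B − 1)/(n − 1) = (1.82149 − 1)/(6 − 1) = 0.82149/5 = 0.16430

0.164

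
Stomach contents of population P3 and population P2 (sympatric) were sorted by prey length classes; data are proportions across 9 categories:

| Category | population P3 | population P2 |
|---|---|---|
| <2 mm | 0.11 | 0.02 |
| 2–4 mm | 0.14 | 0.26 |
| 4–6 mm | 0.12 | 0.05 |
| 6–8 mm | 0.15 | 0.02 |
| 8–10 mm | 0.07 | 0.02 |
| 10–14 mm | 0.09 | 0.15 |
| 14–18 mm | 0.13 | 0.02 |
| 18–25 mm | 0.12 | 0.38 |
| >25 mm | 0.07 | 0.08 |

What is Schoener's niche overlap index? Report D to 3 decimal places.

0.550

Σ|p₁ᵢ − p₂ᵢ| = 0.09 + 0.12 + 0.07 + 0.13 + 0.05 + 0.06 + 0.11 + 0.26 + 0.01 = 0.90
D = 1 − ½ × 0.90 = 1 − 0.450 = 0.55000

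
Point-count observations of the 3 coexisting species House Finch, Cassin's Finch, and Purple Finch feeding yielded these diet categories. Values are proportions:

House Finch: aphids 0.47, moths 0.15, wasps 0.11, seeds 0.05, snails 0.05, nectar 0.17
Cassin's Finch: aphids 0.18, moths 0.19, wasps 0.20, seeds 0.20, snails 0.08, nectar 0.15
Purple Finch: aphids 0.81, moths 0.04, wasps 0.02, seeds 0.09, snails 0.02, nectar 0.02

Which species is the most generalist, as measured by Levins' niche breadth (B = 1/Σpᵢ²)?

Cassin's Finch

Σp_Housᵢ² = 0.47² + 0.15² + 0.11² + 0.05² + 0.05² + 0.17² = 0.2209 + 0.0225 + 0.0121 + 0.0025 + 0.0025 + 0.0289 = 0.2894
B_Hous = 1 / 0.2894 = 3.4554
Σp_Cassᵢ² = 0.18² + 0.19² + 0.20² + 0.20² + 0.08² + 0.15² = 0.0324 + 0.0361 + 0.0400 + 0.0400 + 0.0064 + 0.0225 = 0.1774
B_Cass = 1 / 0.1774 = 5.6370
Σp_Purpᵢ² = 0.81² + 0.04² + 0.02² + 0.09² + 0.02² + 0.02² = 0.6561 + 0.0016 + 0.0004 + 0.0081 + 0.0004 + 0.0004 = 0.6670
B_Purp = 1 / 0.6670 = 1.4993
Highest B → broadest niche (most generalist): Cassin's Finch (B = 5.64).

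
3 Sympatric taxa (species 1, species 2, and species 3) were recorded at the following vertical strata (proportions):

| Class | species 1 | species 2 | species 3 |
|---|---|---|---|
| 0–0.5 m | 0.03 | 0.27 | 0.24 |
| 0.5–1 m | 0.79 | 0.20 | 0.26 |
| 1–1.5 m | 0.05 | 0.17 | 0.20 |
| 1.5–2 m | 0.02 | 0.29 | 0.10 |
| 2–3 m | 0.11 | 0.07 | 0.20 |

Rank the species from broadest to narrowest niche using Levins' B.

species 3 > species 2 > species 1

Σp_1ᵢ² = 0.03² + 0.79² + 0.05² + 0.02² + 0.11² = 0.0009 + 0.6241 + 0.0025 + 0.0004 + 0.0121 = 0.6400
B_1 = 1 / 0.6400 = 1.5625
Σp_2ᵢ² = 0.27² + 0.20² + 0.17² + 0.29² + 0.07² = 0.0729 + 0.0400 + 0.0289 + 0.0841 + 0.0049 = 0.2308
B_2 = 1 / 0.2308 = 4.3328
Σp_3ᵢ² = 0.24² + 0.26² + 0.20² + 0.10² + 0.20² = 0.0576 + 0.0676 + 0.0400 + 0.0100 + 0.0400 = 0.2152
B_3 = 1 / 0.2152 = 4.6468
Ranking by B (broadest → narrowest): species 3 (4.65) > species 2 (4.33) > species 1 (1.56)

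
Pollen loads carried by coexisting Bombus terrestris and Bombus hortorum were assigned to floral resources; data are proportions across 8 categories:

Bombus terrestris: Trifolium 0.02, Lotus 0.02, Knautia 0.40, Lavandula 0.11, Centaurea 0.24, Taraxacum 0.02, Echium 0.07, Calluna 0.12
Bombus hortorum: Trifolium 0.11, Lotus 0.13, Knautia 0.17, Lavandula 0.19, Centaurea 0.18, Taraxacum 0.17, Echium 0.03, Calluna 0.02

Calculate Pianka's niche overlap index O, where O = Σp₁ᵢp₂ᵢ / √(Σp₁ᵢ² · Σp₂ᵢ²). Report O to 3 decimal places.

0.732

Σ p₁ᵢp₂ᵢ = 0.0022 + 0.0026 + 0.0680 + 0.0209 + 0.0432 + 0.0034 + 0.0021 + 0.0024 = 0.1448
Σp_1ᵢ² = 0.02² + 0.02² + 0.40² + 0.11² + 0.24² + 0.02² + 0.07² + 0.12² = 0.0004 + 0.0004 + 0.1600 + 0.0121 + 0.0576 + 0.0004 + 0.0049 + 0.0144 = 0.2502
Σp_2ᵢ² = 0.11² + 0.13² + 0.17² + 0.19² + 0.18² + 0.17² + 0.03² + 0.02² = 0.0121 + 0.0169 + 0.0289 + 0.0361 + 0.0324 + 0.0289 + 0.0009 + 0.0004 = 0.1566
O = 0.1448 / √(0.2502 × 0.1566) = 0.1448 / 0.197943 = 0.73152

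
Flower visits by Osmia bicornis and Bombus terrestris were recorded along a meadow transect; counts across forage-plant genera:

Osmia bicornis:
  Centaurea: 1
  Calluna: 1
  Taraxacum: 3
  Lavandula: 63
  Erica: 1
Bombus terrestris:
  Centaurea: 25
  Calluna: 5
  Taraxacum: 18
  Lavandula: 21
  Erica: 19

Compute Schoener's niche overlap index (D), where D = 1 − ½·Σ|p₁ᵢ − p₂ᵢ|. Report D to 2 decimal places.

Proportions for Osmia bicornis (n=69): 1/69=0.0145, 1/69=0.0145, 3/69=0.0435, 63/69=0.9130, 1/69=0.0145
Proportions for Bombus terrestris (n=88): 25/88=0.2841, 5/88=0.0568, 18/88=0.2045, 21/88=0.2386, 19/88=0.2159
Σ|p₁ᵢ − p₂ᵢ| = 0.2696 + 0.0423 + 0.1610 + 0.6744 + 0.2014 = 1.3487
D = 1 − ½ × 1.3487 = 1 − 0.67435 = 0.32565

0.33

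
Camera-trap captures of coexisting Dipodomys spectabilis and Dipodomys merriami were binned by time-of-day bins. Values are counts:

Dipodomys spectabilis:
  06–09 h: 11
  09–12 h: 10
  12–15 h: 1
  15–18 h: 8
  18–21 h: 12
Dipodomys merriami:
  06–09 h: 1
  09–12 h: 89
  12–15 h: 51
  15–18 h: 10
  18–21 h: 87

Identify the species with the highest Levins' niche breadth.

Dipodomys spectabilis

Proportions for Dipodomys spectabilis (n=42): 11/42=0.2619, 10/42=0.2381, 1/42=0.0238, 8/42=0.1905, 12/42=0.2857
Proportions for Dipodomys merriami (n=238): 1/238=0.0042, 89/238=0.3739, 51/238=0.2143, 10/238=0.0420, 87/238=0.3655
Σp_specᵢ² = 0.2619² + 0.2381² + 0.0238² + 0.1905² + 0.2857² = 0.068592 + 0.056692 + 0.000566 + 0.036290 + 0.081624 = 0.243764
B_spec = 1 / 0.243764 = 4.1023
Σp_merrᵢ² = 0.0042² + 0.3739² + 0.2143² + 0.0420² + 0.3655² = 0.000018 + 0.139801 + 0.045924 + 0.001764 + 0.133590 = 0.321097
B_merr = 1 / 0.321097 = 3.1143
Highest B → broadest niche (most generalist): Dipodomys spectabilis (B = 4.10).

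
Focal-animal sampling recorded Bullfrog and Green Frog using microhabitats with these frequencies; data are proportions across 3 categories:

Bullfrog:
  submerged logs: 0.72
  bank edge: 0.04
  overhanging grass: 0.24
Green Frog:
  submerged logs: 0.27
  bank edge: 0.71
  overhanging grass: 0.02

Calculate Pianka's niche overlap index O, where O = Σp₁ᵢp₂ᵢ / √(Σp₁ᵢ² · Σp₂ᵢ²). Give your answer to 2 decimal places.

0.39

Σ p₁ᵢp₂ᵢ = 0.1944 + 0.0284 + 0.0048 = 0.2276
Σp_1ᵢ² = 0.72² + 0.04² + 0.24² = 0.5184 + 0.0016 + 0.0576 = 0.5776
Σp_2ᵢ² = 0.27² + 0.71² + 0.02² = 0.0729 + 0.5041 + 0.0004 = 0.5774
O = 0.2276 / √(0.5776 × 0.5774) = 0.2276 / 0.57750 = 0.3941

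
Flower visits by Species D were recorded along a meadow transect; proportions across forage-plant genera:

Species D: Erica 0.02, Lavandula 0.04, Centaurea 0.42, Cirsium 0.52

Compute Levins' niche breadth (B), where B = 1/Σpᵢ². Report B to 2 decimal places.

Σpᵢ² = 0.02² + 0.04² + 0.42² + 0.52² = 0.0004 + 0.0016 + 0.1764 + 0.2704 = 0.4488
B = 1 / 0.4488 = 2.2282

2.23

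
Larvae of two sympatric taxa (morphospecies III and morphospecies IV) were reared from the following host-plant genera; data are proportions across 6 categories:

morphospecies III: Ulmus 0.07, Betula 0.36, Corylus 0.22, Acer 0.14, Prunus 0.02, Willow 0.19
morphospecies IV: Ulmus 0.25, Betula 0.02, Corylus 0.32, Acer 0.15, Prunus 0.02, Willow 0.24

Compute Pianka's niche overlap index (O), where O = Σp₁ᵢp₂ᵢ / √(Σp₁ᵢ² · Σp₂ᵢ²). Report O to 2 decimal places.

Σ p₁ᵢp₂ᵢ = 0.0175 + 0.0072 + 0.0704 + 0.0210 + 0.0004 + 0.0456 = 0.1621
Σp_1ᵢ² = 0.07² + 0.36² + 0.22² + 0.14² + 0.02² + 0.19² = 0.0049 + 0.1296 + 0.0484 + 0.0196 + 0.0004 + 0.0361 = 0.2390
Σp_2ᵢ² = 0.25² + 0.02² + 0.32² + 0.15² + 0.02² + 0.24² = 0.0625 + 0.0004 + 0.1024 + 0.0225 + 0.0004 + 0.0576 = 0.2458
O = 0.1621 / √(0.2390 × 0.2458) = 0.1621 / 0.24238 = 0.6688

0.67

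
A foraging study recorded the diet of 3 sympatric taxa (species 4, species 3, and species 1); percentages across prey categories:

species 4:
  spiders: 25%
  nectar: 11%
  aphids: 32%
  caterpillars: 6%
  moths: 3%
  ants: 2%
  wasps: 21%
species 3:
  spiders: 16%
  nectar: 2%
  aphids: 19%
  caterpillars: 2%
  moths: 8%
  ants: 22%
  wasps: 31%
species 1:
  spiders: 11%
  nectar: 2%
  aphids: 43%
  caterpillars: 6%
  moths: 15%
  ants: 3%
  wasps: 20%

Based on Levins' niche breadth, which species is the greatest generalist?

Convert percentages to proportions (divide by 100).
Σp_4ᵢ² = 0.25² + 0.11² + 0.32² + 0.06² + 0.03² + 0.02² + 0.21² = 0.0625 + 0.0121 + 0.1024 + 0.0036 + 0.0009 + 0.0004 + 0.0441 = 0.2260
B_4 = 1 / 0.2260 = 4.4248
Σp_3ᵢ² = 0.16² + 0.02² + 0.19² + 0.02² + 0.08² + 0.22² + 0.31² = 0.0256 + 0.0004 + 0.0361 + 0.0004 + 0.0064 + 0.0484 + 0.0961 = 0.2134
B_3 = 1 / 0.2134 = 4.6860
Σp_1ᵢ² = 0.11² + 0.02² + 0.43² + 0.06² + 0.15² + 0.03² + 0.20² = 0.0121 + 0.0004 + 0.1849 + 0.0036 + 0.0225 + 0.0009 + 0.0400 = 0.2644
B_1 = 1 / 0.2644 = 3.7821
Highest B → broadest niche (most generalist): species 3 (B = 4.69).

species 3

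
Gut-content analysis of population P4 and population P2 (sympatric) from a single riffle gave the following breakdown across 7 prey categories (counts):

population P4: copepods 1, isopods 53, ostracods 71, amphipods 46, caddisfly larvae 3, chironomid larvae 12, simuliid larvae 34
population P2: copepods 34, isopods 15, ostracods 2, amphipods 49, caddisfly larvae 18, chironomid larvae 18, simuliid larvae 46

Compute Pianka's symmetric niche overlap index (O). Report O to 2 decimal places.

Proportions for population P4 (n=220): 1/220=0.0045, 53/220=0.2409, 71/220=0.3227, 46/220=0.2091, 3/220=0.0136, 12/220=0.0545, 34/220=0.1545
Proportions for population P2 (n=182): 34/182=0.1868, 15/182=0.0824, 2/182=0.0110, 49/182=0.2692, 18/182=0.0989, 18/182=0.0989, 46/182=0.2527
Σ p₁ᵢp₂ᵢ = 0.000841 + 0.019850 + 0.003550 + 0.056290 + 0.001345 + 0.005390 + 0.039042 = 0.126308
Σp_1ᵢ² = 0.0045² + 0.2409² + 0.3227² + 0.2091² + 0.0136² + 0.0545² + 0.1545² = 0.000020 + 0.058033 + 0.104135 + 0.043723 + 0.000185 + 0.002970 + 0.023870 = 0.232936
Σp_2ᵢ² = 0.1868² + 0.0824² + 0.0110² + 0.2692² + 0.0989² + 0.0989² + 0.2527² = 0.034894 + 0.006790 + 0.000121 + 0.072469 + 0.009781 + 0.009781 + 0.063857 = 0.197693
O = 0.126308 / √(0.232936 × 0.197693) = 0.126308 / 0.2145922 = 0.5886

0.59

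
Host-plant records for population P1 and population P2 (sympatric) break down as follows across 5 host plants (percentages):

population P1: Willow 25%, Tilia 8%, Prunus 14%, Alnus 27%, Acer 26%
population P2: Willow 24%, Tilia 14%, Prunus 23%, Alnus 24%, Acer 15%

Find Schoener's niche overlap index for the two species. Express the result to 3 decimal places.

Convert percentages to proportions (divide by 100).
Σ|p₁ᵢ − p₂ᵢ| = 0.01 + 0.06 + 0.09 + 0.03 + 0.11 = 0.30
D = 1 − ½ × 0.30 = 1 − 0.150 = 0.85000

0.850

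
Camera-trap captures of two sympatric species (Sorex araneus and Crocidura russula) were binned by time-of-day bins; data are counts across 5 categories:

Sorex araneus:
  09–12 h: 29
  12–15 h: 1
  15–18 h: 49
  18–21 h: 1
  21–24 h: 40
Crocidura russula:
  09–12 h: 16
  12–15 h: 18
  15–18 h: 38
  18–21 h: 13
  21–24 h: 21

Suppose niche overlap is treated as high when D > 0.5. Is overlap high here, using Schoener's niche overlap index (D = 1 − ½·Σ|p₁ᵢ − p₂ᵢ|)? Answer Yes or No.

Proportions for Sorex araneus (n=120): 29/120=0.2417, 1/120=0.0083, 49/120=0.4083, 1/120=0.0083, 40/120=0.3333
Proportions for Crocidura russula (n=106): 16/106=0.1509, 18/106=0.1698, 38/106=0.3585, 13/106=0.1226, 21/106=0.1981
Σ|p₁ᵢ − p₂ᵢ| = 0.0908 + 0.1615 + 0.0498 + 0.1143 + 0.1352 = 0.5516
D = 1 − ½ × 0.5516 = 1 − 0.27580 = 0.72420
D = 0.72420 > 0.5 → Yes.

Yes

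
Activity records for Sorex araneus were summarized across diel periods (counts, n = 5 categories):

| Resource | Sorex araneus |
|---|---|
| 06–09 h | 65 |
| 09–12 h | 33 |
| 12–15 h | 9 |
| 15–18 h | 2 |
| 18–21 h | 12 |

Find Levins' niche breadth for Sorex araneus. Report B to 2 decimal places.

Proportions for Sorex araneus (n=121): 65/121=0.5372, 33/121=0.2727, 9/121=0.0744, 2/121=0.0165, 12/121=0.0992
Σpᵢ² = 0.5372² + 0.2727² + 0.0744² + 0.0165² + 0.0992² = 0.288584 + 0.074365 + 0.005535 + 0.000272 + 0.009841 = 0.378597
B = 1 / 0.378597 = 2.6413

2.64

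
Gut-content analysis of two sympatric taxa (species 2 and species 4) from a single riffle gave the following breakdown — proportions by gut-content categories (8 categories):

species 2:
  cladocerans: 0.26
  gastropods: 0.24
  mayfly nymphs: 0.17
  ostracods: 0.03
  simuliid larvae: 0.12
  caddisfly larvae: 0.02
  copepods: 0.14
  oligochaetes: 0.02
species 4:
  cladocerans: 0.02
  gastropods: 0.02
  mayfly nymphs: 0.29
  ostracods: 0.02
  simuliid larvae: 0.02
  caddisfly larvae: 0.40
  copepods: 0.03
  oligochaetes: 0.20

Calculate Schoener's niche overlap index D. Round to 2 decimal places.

0.32

Σ|p₁ᵢ − p₂ᵢ| = 0.24 + 0.22 + 0.12 + 0.01 + 0.10 + 0.38 + 0.11 + 0.18 = 1.36
D = 1 − ½ × 1.36 = 1 − 0.680 = 0.3200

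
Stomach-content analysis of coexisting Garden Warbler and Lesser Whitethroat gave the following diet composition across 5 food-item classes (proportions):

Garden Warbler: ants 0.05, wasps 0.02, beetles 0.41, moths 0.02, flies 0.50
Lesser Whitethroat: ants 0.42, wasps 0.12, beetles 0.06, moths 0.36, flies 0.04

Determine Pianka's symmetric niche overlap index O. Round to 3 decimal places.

Σ p₁ᵢp₂ᵢ = 0.0210 + 0.0024 + 0.0246 + 0.0072 + 0.0200 = 0.0752
Σp_1ᵢ² = 0.05² + 0.02² + 0.41² + 0.02² + 0.50² = 0.0025 + 0.0004 + 0.1681 + 0.0004 + 0.2500 = 0.4214
Σp_2ᵢ² = 0.42² + 0.12² + 0.06² + 0.36² + 0.04² = 0.1764 + 0.0144 + 0.0036 + 0.1296 + 0.0016 = 0.3256
O = 0.0752 / √(0.4214 × 0.3256) = 0.0752 / 0.370416 = 0.20301

0.203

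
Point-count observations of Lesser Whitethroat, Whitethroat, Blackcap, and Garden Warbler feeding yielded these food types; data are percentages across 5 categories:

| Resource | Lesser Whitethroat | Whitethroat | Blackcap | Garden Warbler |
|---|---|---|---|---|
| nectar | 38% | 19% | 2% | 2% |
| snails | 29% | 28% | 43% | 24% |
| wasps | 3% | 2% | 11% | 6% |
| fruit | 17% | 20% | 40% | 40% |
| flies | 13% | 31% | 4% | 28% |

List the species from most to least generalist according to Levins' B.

Whitethroat > Lesser Whitethroat > Garden Warbler > Blackcap

Convert percentages to proportions (divide by 100).
Σp_Lessᵢ² = 0.38² + 0.29² + 0.03² + 0.17² + 0.13² = 0.1444 + 0.0841 + 0.0009 + 0.0289 + 0.0169 = 0.2752
B_Less = 1 / 0.2752 = 3.6337
Σp_Whitᵢ² = 0.19² + 0.28² + 0.02² + 0.20² + 0.31² = 0.0361 + 0.0784 + 0.0004 + 0.0400 + 0.0961 = 0.2510
B_Whit = 1 / 0.2510 = 3.9841
Σp_Blacᵢ² = 0.02² + 0.43² + 0.11² + 0.40² + 0.04² = 0.0004 + 0.1849 + 0.0121 + 0.1600 + 0.0016 = 0.3590
B_Blac = 1 / 0.3590 = 2.7855
Σp_Gardᵢ² = 0.02² + 0.24² + 0.06² + 0.40² + 0.28² = 0.0004 + 0.0576 + 0.0036 + 0.1600 + 0.0784 = 0.3000
B_Gard = 1 / 0.3000 = 3.3333
Ranking by B (broadest → narrowest): Whitethroat (3.98) > Lesser Whitethroat (3.63) > Garden Warbler (3.33) > Blackcap (2.79)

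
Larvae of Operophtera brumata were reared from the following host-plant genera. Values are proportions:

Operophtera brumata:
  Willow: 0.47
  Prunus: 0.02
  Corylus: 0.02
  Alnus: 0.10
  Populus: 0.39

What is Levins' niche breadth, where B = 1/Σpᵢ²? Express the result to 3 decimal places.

Σpᵢ² = 0.47² + 0.02² + 0.02² + 0.10² + 0.39² = 0.2209 + 0.0004 + 0.0004 + 0.0100 + 0.1521 = 0.3838
B = 1 / 0.3838 = 2.60552

2.606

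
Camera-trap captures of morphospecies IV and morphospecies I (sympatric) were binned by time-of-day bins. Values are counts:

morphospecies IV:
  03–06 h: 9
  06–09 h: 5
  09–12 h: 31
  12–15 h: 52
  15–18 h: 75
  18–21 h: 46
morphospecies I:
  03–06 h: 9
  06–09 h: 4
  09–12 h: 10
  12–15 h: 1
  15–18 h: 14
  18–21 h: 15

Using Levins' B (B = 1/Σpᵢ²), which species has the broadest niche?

Proportions for morphospecies IV (n=218): 9/218=0.0413, 5/218=0.0229, 31/218=0.1422, 52/218=0.2385, 75/218=0.3440, 46/218=0.2110
Proportions for morphospecies I (n=53): 9/53=0.1698, 4/53=0.0755, 10/53=0.1887, 1/53=0.0189, 14/53=0.2642, 15/53=0.2830
Σp_IVᵢ² = 0.0413² + 0.0229² + 0.1422² + 0.2385² + 0.3440² + 0.2110² = 0.001706 + 0.000524 + 0.020221 + 0.056882 + 0.118336 + 0.044521 = 0.242190
B_IV = 1 / 0.242190 = 4.1290
Σp_Iᵢ² = 0.1698² + 0.0755² + 0.1887² + 0.0189² + 0.2642² + 0.2830² = 0.028832 + 0.005700 + 0.035608 + 0.000357 + 0.069802 + 0.080089 = 0.220388
B_I = 1 / 0.220388 = 4.5375
Highest B → broadest niche (most generalist): morphospecies I (B = 4.54).

morphospecies I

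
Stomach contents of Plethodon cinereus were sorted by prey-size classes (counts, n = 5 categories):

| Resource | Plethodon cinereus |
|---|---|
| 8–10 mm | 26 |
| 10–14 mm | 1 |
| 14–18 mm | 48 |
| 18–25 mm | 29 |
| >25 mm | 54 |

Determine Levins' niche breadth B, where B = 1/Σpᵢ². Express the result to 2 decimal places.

Proportions for Plethodon cinereus (n=158): 26/158=0.1646, 1/158=0.0063, 48/158=0.3038, 29/158=0.1835, 54/158=0.3418
Σpᵢ² = 0.1646² + 0.0063² + 0.3038² + 0.1835² + 0.3418² = 0.027093 + 0.000040 + 0.092294 + 0.033672 + 0.116827 = 0.269926
B = 1 / 0.269926 = 3.7047

3.70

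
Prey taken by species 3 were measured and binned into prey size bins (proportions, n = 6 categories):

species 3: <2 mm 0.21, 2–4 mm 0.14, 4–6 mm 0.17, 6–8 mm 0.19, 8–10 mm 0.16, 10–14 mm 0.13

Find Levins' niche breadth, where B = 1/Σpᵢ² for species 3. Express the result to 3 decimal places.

5.841

Σpᵢ² = 0.21² + 0.14² + 0.17² + 0.19² + 0.16² + 0.13² = 0.0441 + 0.0196 + 0.0289 + 0.0361 + 0.0256 + 0.0169 = 0.1712
B = 1 / 0.1712 = 5.84112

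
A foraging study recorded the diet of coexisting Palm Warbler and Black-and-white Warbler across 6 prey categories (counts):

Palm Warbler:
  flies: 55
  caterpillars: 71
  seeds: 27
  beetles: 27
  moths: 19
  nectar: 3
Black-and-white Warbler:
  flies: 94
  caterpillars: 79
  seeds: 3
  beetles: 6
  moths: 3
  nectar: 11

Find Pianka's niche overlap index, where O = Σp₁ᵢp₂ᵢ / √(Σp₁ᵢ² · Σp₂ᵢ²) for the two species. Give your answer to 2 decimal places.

Proportions for Palm Warbler (n=202): 55/202=0.2723, 71/202=0.3515, 27/202=0.1337, 27/202=0.1337, 19/202=0.0941, 3/202=0.0149
Proportions for Black-and-white Warbler (n=196): 94/196=0.4796, 79/196=0.4031, 3/196=0.0153, 6/196=0.0306, 3/196=0.0153, 11/196=0.0561
Σ p₁ᵢp₂ᵢ = 0.130595 + 0.141690 + 0.002046 + 0.004091 + 0.001440 + 0.000836 = 0.280698
Σp_1ᵢ² = 0.2723² + 0.3515² + 0.1337² + 0.1337² + 0.0941² + 0.0149² = 0.074147 + 0.123552 + 0.017876 + 0.017876 + 0.008855 + 0.000222 = 0.242528
Σp_2ᵢ² = 0.4796² + 0.4031² + 0.0153² + 0.0306² + 0.0153² + 0.0561² = 0.230016 + 0.162490 + 0.000234 + 0.000936 + 0.000234 + 0.003147 = 0.397057
O = 0.280698 / √(0.242528 × 0.397057) = 0.280698 / 0.3103183 = 0.9045

0.90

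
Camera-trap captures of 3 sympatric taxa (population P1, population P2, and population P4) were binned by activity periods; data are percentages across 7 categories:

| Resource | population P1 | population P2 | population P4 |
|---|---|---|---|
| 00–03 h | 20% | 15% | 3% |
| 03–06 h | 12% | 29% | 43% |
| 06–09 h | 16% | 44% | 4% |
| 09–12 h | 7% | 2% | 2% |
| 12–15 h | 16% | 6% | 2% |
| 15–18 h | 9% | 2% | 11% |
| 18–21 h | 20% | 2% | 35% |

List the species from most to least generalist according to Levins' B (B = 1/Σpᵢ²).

population P1 > population P2 > population P4

Convert percentages to proportions (divide by 100).
Σp_P1ᵢ² = 0.20² + 0.12² + 0.16² + 0.07² + 0.16² + 0.09² + 0.20² = 0.0400 + 0.0144 + 0.0256 + 0.0049 + 0.0256 + 0.0081 + 0.0400 = 0.1586
B_P1 = 1 / 0.1586 = 6.3052
Σp_P2ᵢ² = 0.15² + 0.29² + 0.44² + 0.02² + 0.06² + 0.02² + 0.02² = 0.0225 + 0.0841 + 0.1936 + 0.0004 + 0.0036 + 0.0004 + 0.0004 = 0.3050
B_P2 = 1 / 0.3050 = 3.2787
Σp_P4ᵢ² = 0.03² + 0.43² + 0.04² + 0.02² + 0.02² + 0.11² + 0.35² = 0.0009 + 0.1849 + 0.0016 + 0.0004 + 0.0004 + 0.0121 + 0.1225 = 0.3228
B_P4 = 1 / 0.3228 = 3.0979
Ranking by B (broadest → narrowest): population P1 (6.31) > population P2 (3.28) > population P4 (3.10)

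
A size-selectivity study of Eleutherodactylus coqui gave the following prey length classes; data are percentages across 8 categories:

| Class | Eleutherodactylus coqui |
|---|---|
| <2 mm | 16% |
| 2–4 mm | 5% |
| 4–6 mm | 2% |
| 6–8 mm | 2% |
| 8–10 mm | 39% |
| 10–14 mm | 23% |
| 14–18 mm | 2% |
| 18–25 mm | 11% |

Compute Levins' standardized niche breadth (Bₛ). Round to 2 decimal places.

Convert percentages to proportions (divide by 100).
Σpᵢ² = 0.16² + 0.05² + 0.02² + 0.02² + 0.39² + 0.23² + 0.02² + 0.11² = 0.0256 + 0.0025 + 0.0004 + 0.0004 + 0.1521 + 0.0529 + 0.0004 + 0.0121 = 0.2464
B = 1 / 0.2464 = 4.0584
Bₛ = (B − 1)/(n − 1) = (4.0584 − 1)/(8 − 1) = 3.0584/7 = 0.4369

0.44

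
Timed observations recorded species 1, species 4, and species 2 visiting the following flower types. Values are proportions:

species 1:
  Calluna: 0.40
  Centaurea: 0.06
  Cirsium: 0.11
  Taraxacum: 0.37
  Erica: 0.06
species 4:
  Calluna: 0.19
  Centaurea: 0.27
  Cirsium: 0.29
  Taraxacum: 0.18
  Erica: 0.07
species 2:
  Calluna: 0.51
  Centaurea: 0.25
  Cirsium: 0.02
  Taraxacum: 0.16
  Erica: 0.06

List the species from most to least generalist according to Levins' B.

Σp_1ᵢ² = 0.40² + 0.06² + 0.11² + 0.37² + 0.06² = 0.1600 + 0.0036 + 0.0121 + 0.1369 + 0.0036 = 0.3162
B_1 = 1 / 0.3162 = 3.1626
Σp_4ᵢ² = 0.19² + 0.27² + 0.29² + 0.18² + 0.07² = 0.0361 + 0.0729 + 0.0841 + 0.0324 + 0.0049 = 0.2304
B_4 = 1 / 0.2304 = 4.3403
Σp_2ᵢ² = 0.51² + 0.25² + 0.02² + 0.16² + 0.06² = 0.2601 + 0.0625 + 0.0004 + 0.0256 + 0.0036 = 0.3522
B_2 = 1 / 0.3522 = 2.8393
Ranking by B (broadest → narrowest): species 4 (4.34) > species 1 (3.16) > species 2 (2.84)

species 4 > species 1 > species 2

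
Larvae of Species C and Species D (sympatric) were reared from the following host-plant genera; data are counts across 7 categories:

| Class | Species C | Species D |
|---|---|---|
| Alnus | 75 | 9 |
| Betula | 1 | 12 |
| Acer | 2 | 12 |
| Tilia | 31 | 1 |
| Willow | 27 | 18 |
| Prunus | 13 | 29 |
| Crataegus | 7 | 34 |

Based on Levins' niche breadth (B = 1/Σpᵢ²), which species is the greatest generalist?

Proportions for Species C (n=156): 75/156=0.4808, 1/156=0.0064, 2/156=0.0128, 31/156=0.1987, 27/156=0.1731, 13/156=0.0833, 7/156=0.0449
Proportions for Species D (n=115): 9/115=0.0783, 12/115=0.1043, 12/115=0.1043, 1/115=0.0087, 18/115=0.1565, 29/115=0.2522, 34/115=0.2957
Σp_Cᵢ² = 0.4808² + 0.0064² + 0.0128² + 0.1987² + 0.1731² + 0.0833² + 0.0449² = 0.231169 + 0.000041 + 0.000164 + 0.039482 + 0.029964 + 0.006939 + 0.002016 = 0.309775
B_C = 1 / 0.309775 = 3.2281
Σp_Dᵢ² = 0.0783² + 0.1043² + 0.1043² + 0.0087² + 0.1565² + 0.2522² + 0.2957² = 0.006131 + 0.010878 + 0.010878 + 0.000076 + 0.024492 + 0.063605 + 0.087438 = 0.203498
B_D = 1 / 0.203498 = 4.9141
Highest B → broadest niche (most generalist): Species D (B = 4.91).

Species D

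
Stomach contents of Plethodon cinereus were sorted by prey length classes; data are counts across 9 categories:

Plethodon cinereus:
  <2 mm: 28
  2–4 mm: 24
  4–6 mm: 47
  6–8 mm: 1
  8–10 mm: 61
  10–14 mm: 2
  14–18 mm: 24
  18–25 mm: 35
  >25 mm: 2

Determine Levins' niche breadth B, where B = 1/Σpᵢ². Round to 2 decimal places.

5.51

Proportions for Plethodon cinereus (n=224): 28/224=0.1250, 24/224=0.1071, 47/224=0.2098, 1/224=0.0045, 61/224=0.2723, 2/224=0.0089, 24/224=0.1071, 35/224=0.1563, 2/224=0.0089
Σpᵢ² = 0.1250² + 0.1071² + 0.2098² + 0.0045² + 0.2723² + 0.0089² + 0.1071² + 0.1563² + 0.0089² = 0.015625 + 0.011470 + 0.044016 + 0.000020 + 0.074147 + 0.000079 + 0.011470 + 0.024430 + 0.000079 = 0.181336
B = 1 / 0.181336 = 5.5146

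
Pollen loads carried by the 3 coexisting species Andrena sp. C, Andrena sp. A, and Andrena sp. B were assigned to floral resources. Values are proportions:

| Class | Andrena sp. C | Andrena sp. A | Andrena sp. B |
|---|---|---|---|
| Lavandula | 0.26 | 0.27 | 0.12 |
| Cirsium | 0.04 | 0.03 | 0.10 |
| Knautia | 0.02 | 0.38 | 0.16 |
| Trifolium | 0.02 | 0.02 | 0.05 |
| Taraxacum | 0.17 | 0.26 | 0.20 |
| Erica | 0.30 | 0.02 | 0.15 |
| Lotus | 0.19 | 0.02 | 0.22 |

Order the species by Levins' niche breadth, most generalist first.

Σp_Cᵢ² = 0.26² + 0.04² + 0.02² + 0.02² + 0.17² + 0.30² + 0.19² = 0.0676 + 0.0016 + 0.0004 + 0.0004 + 0.0289 + 0.0900 + 0.0361 = 0.2250
B_C = 1 / 0.2250 = 4.4444
Σp_Aᵢ² = 0.27² + 0.03² + 0.38² + 0.02² + 0.26² + 0.02² + 0.02² = 0.0729 + 0.0009 + 0.1444 + 0.0004 + 0.0676 + 0.0004 + 0.0004 = 0.2870
B_A = 1 / 0.2870 = 3.4843
Σp_Bᵢ² = 0.12² + 0.10² + 0.16² + 0.05² + 0.20² + 0.15² + 0.22² = 0.0144 + 0.0100 + 0.0256 + 0.0025 + 0.0400 + 0.0225 + 0.0484 = 0.1634
B_B = 1 / 0.1634 = 6.1200
Ranking by B (broadest → narrowest): Andrena sp. B (6.12) > Andrena sp. C (4.44) > Andrena sp. A (3.48)

Andrena sp. B > Andrena sp. C > Andrena sp. A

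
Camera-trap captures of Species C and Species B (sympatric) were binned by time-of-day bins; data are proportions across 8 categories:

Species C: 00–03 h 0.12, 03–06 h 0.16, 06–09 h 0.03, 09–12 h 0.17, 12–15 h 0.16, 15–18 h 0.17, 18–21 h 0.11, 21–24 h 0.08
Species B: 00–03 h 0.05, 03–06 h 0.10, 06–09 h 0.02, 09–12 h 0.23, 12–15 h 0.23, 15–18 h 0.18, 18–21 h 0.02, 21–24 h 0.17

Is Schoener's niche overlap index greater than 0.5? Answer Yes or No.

Σ|p₁ᵢ − p₂ᵢ| = 0.07 + 0.06 + 0.01 + 0.06 + 0.07 + 0.01 + 0.09 + 0.09 = 0.46
D = 1 − ½ × 0.46 = 1 − 0.230 = 0.7700
D = 0.7700 > 0.5 → Yes.

Yes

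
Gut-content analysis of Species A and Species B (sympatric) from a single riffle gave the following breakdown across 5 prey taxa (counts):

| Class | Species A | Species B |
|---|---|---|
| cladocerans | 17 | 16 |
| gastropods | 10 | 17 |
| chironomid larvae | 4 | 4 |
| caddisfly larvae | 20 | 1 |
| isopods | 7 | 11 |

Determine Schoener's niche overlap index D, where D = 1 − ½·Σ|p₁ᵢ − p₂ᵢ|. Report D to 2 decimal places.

0.68

Proportions for Species A (n=58): 17/58=0.2931, 10/58=0.1724, 4/58=0.0690, 20/58=0.3448, 7/58=0.1207
Proportions for Species B (n=49): 16/49=0.3265, 17/49=0.3469, 4/49=0.0816, 1/49=0.0204, 11/49=0.2245
Σ|p₁ᵢ − p₂ᵢ| = 0.0334 + 0.1745 + 0.0126 + 0.3244 + 0.1038 = 0.6487
D = 1 − ½ × 0.6487 = 1 − 0.32435 = 0.67565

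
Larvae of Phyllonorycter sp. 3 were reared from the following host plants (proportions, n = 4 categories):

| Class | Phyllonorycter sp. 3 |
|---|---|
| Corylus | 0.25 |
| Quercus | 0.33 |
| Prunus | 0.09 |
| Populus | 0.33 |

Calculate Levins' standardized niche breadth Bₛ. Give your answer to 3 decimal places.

0.822

Σpᵢ² = 0.25² + 0.33² + 0.09² + 0.33² = 0.0625 + 0.1089 + 0.0081 + 0.1089 = 0.2884
B = 1 / 0.2884 = 3.46741
Bₛ = (B − 1)/(n − 1) = (3.46741 − 1)/(4 − 1) = 2.46741/3 = 0.82247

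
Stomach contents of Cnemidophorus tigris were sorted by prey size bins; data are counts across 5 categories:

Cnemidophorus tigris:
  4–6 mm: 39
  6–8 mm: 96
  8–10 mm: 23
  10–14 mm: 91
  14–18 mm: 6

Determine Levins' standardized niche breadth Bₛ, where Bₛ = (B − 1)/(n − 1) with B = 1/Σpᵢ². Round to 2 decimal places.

Proportions for Cnemidophorus tigris (n=255): 39/255=0.1529, 96/255=0.3765, 23/255=0.0902, 91/255=0.3569, 6/255=0.0235
Σpᵢ² = 0.1529² + 0.3765² + 0.0902² + 0.3569² + 0.0235² = 0.023378 + 0.141752 + 0.008136 + 0.127378 + 0.000552 = 0.301196
B = 1 / 0.301196 = 3.3201
Bₛ = (B − 1)/(n − 1) = (3.3201 − 1)/(5 − 1) = 2.3201/4 = 0.5800

0.58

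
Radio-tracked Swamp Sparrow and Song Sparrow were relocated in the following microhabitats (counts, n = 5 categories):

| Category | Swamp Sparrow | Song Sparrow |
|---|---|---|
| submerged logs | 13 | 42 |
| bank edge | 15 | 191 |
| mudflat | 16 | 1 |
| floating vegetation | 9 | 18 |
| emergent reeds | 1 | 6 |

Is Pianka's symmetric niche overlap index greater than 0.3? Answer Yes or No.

Yes

Proportions for Swamp Sparrow (n=54): 13/54=0.2407, 15/54=0.2778, 16/54=0.2963, 9/54=0.1667, 1/54=0.0185
Proportions for Song Sparrow (n=258): 42/258=0.1628, 191/258=0.7403, 1/258=0.0039, 18/258=0.0698, 6/258=0.0233
Σ p₁ᵢp₂ᵢ = 0.039186 + 0.205655 + 0.001156 + 0.011636 + 0.000431 = 0.258064
Σp_1ᵢ² = 0.2407² + 0.2778² + 0.2963² + 0.1667² + 0.0185² = 0.057936 + 0.077173 + 0.087794 + 0.027789 + 0.000342 = 0.251034
Σp_2ᵢ² = 0.1628² + 0.7403² + 0.0039² + 0.0698² + 0.0233² = 0.026504 + 0.548044 + 0.000015 + 0.004872 + 0.000543 = 0.579978
O = 0.258064 / √(0.251034 × 0.579978) = 0.258064 / 0.3815681 = 0.6763
O = 0.6763 > 0.3 → Yes.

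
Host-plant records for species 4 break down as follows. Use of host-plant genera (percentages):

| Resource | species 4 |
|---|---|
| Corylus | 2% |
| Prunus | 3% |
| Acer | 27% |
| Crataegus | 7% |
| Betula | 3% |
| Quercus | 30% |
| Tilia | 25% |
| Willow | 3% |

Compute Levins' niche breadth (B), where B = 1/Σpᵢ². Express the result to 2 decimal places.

Convert percentages to proportions (divide by 100).
Σpᵢ² = 0.02² + 0.03² + 0.27² + 0.07² + 0.03² + 0.30² + 0.25² + 0.03² = 0.0004 + 0.0009 + 0.0729 + 0.0049 + 0.0009 + 0.0900 + 0.0625 + 0.0009 = 0.2334
B = 1 / 0.2334 = 4.2845

4.28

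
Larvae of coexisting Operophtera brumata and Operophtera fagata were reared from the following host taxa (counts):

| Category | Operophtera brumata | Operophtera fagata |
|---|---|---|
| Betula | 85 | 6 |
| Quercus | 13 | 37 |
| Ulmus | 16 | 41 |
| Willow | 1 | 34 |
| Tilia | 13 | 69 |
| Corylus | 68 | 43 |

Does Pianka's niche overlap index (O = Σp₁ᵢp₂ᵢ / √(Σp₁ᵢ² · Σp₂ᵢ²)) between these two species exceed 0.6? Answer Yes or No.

No

Proportions for Operophtera brumata (n=196): 85/196=0.4337, 13/196=0.0663, 16/196=0.0816, 1/196=0.0051, 13/196=0.0663, 68/196=0.3469
Proportions for Operophtera fagata (n=230): 6/230=0.0261, 37/230=0.1609, 41/230=0.1783, 34/230=0.1478, 69/230=0.3000, 43/230=0.1870
Σ p₁ᵢp₂ᵢ = 0.011320 + 0.010668 + 0.014549 + 0.000754 + 0.019890 + 0.064870 = 0.122051
Σp_1ᵢ² = 0.4337² + 0.0663² + 0.0816² + 0.0051² + 0.0663² + 0.3469² = 0.188096 + 0.004396 + 0.006659 + 0.000026 + 0.004396 + 0.120340 = 0.323913
Σp_2ᵢ² = 0.0261² + 0.1609² + 0.1783² + 0.1478² + 0.3000² + 0.1870² = 0.000681 + 0.025889 + 0.031791 + 0.021845 + 0.090000 + 0.034969 = 0.205175
O = 0.122051 / √(0.323913 × 0.205175) = 0.122051 / 0.2577961 = 0.4734
O = 0.4734 < 0.6 → No.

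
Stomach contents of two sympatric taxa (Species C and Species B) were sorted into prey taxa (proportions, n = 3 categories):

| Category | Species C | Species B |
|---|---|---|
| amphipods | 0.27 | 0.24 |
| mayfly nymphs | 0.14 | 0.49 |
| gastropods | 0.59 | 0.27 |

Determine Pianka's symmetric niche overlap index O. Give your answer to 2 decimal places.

Σ p₁ᵢp₂ᵢ = 0.0648 + 0.0686 + 0.1593 = 0.2927
Σp_1ᵢ² = 0.27² + 0.14² + 0.59² = 0.0729 + 0.0196 + 0.3481 = 0.4406
Σp_2ᵢ² = 0.24² + 0.49² + 0.27² = 0.0576 + 0.2401 + 0.0729 = 0.3706
O = 0.2927 / √(0.4406 × 0.3706) = 0.2927 / 0.40409 = 0.7243

0.72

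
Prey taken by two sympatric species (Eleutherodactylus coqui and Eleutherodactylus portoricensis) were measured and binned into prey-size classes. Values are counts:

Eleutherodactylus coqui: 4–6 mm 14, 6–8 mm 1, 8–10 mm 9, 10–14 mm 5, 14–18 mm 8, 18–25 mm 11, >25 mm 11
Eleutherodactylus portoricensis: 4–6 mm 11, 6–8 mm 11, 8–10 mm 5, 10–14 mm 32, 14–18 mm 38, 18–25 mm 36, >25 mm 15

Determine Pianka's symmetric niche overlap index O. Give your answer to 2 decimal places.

Proportions for Eleutherodactylus coqui (n=59): 14/59=0.2373, 1/59=0.0169, 9/59=0.1525, 5/59=0.0847, 8/59=0.1356, 11/59=0.1864, 11/59=0.1864
Proportions for Eleutherodactylus portoricensis (n=148): 11/148=0.0743, 11/148=0.0743, 5/148=0.0338, 32/148=0.2162, 38/148=0.2568, 36/148=0.2432, 15/148=0.1014
Σ p₁ᵢp₂ᵢ = 0.017631 + 0.001256 + 0.005155 + 0.018312 + 0.034822 + 0.045332 + 0.018901 = 0.141409
Σp_1ᵢ² = 0.2373² + 0.0169² + 0.1525² + 0.0847² + 0.1356² + 0.1864² + 0.1864² = 0.056311 + 0.000286 + 0.023256 + 0.007174 + 0.018387 + 0.034745 + 0.034745 = 0.174904
Σp_2ᵢ² = 0.0743² + 0.0743² + 0.0338² + 0.2162² + 0.2568² + 0.2432² + 0.1014² = 0.005520 + 0.005520 + 0.001142 + 0.046742 + 0.065946 + 0.059146 + 0.010282 = 0.194298
O = 0.141409 / √(0.174904 × 0.194298) = 0.141409 / 0.1843461 = 0.7671

0.77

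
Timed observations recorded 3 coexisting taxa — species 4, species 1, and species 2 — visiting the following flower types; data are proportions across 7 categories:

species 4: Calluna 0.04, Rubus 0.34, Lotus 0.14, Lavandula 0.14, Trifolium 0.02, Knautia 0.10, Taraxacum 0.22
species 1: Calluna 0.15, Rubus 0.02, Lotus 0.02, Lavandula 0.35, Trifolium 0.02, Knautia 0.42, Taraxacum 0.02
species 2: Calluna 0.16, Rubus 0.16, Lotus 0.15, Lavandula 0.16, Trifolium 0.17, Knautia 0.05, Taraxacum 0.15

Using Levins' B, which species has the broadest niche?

species 2

Σp_4ᵢ² = 0.04² + 0.34² + 0.14² + 0.14² + 0.02² + 0.10² + 0.22² = 0.0016 + 0.1156 + 0.0196 + 0.0196 + 0.0004 + 0.0100 + 0.0484 = 0.2152
B_4 = 1 / 0.2152 = 4.6468
Σp_1ᵢ² = 0.15² + 0.02² + 0.02² + 0.35² + 0.02² + 0.42² + 0.02² = 0.0225 + 0.0004 + 0.0004 + 0.1225 + 0.0004 + 0.1764 + 0.0004 = 0.3230
B_1 = 1 / 0.3230 = 3.0960
Σp_2ᵢ² = 0.16² + 0.16² + 0.15² + 0.16² + 0.17² + 0.05² + 0.15² = 0.0256 + 0.0256 + 0.0225 + 0.0256 + 0.0289 + 0.0025 + 0.0225 = 0.1532
B_2 = 1 / 0.1532 = 6.5274
Highest B → broadest niche (most generalist): species 2 (B = 6.53).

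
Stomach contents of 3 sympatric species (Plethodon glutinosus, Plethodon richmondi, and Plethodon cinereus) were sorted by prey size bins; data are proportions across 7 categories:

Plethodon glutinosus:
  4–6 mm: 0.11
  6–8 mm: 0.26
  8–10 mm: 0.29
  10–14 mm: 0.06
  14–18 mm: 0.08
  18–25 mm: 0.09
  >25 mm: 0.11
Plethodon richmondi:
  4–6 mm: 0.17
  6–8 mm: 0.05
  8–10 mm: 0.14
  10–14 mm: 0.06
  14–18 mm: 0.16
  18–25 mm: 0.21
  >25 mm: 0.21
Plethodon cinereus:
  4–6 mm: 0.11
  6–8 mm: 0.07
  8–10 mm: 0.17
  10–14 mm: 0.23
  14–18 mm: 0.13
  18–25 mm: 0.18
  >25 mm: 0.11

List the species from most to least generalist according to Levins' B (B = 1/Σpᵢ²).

Plethodon cinereus > Plethodon richmondi > Plethodon glutinosus

Σp_glutᵢ² = 0.11² + 0.26² + 0.29² + 0.06² + 0.08² + 0.09² + 0.11² = 0.0121 + 0.0676 + 0.0841 + 0.0036 + 0.0064 + 0.0081 + 0.0121 = 0.1940
B_glut = 1 / 0.1940 = 5.1546
Σp_richᵢ² = 0.17² + 0.05² + 0.14² + 0.06² + 0.16² + 0.21² + 0.21² = 0.0289 + 0.0025 + 0.0196 + 0.0036 + 0.0256 + 0.0441 + 0.0441 = 0.1684
B_rich = 1 / 0.1684 = 5.9382
Σp_cineᵢ² = 0.11² + 0.07² + 0.17² + 0.23² + 0.13² + 0.18² + 0.11² = 0.0121 + 0.0049 + 0.0289 + 0.0529 + 0.0169 + 0.0324 + 0.0121 = 0.1602
B_cine = 1 / 0.1602 = 6.2422
Ranking by B (broadest → narrowest): Plethodon cinereus (6.24) > Plethodon richmondi (5.94) > Plethodon glutinosus (5.15)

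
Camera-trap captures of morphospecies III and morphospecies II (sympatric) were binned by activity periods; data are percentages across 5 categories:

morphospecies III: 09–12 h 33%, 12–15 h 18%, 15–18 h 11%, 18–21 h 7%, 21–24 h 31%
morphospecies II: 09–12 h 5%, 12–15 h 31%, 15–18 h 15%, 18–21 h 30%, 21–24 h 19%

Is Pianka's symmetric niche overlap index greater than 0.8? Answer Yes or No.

Convert percentages to proportions (divide by 100).
Σ p₁ᵢp₂ᵢ = 0.0165 + 0.0558 + 0.0165 + 0.0210 + 0.0589 = 0.1687
Σp_1ᵢ² = 0.33² + 0.18² + 0.11² + 0.07² + 0.31² = 0.1089 + 0.0324 + 0.0121 + 0.0049 + 0.0961 = 0.2544
Σp_2ᵢ² = 0.05² + 0.31² + 0.15² + 0.30² + 0.19² = 0.0025 + 0.0961 + 0.0225 + 0.0900 + 0.0361 = 0.2472
O = 0.1687 / √(0.2544 × 0.2472) = 0.1687 / 0.25077 = 0.6727
O = 0.6727 < 0.8 → No.

No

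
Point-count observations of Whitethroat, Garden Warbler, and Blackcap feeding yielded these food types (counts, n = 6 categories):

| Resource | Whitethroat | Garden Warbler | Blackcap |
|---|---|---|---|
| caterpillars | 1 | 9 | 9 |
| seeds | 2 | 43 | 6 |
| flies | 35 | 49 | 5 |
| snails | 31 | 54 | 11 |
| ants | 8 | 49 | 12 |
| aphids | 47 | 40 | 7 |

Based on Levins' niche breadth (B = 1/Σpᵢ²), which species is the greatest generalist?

Proportions for Whitethroat (n=124): 1/124=0.0081, 2/124=0.0161, 35/124=0.2823, 31/124=0.2500, 8/124=0.0645, 47/124=0.3790
Proportions for Garden Warbler (n=244): 9/244=0.0369, 43/244=0.1762, 49/244=0.2008, 54/244=0.2213, 49/244=0.2008, 40/244=0.1639
Proportions for Blackcap (n=50): 9/50=0.1800, 6/50=0.1200, 5/50=0.1000, 11/50=0.2200, 12/50=0.2400, 7/50=0.1400
Σp_Whitᵢ² = 0.0081² + 0.0161² + 0.2823² + 0.2500² + 0.0645² + 0.3790² = 0.000066 + 0.000259 + 0.079693 + 0.062500 + 0.004160 + 0.143641 = 0.290319
B_Whit = 1 / 0.290319 = 3.4445
Σp_Warbᵢ² = 0.0369² + 0.1762² + 0.2008² + 0.2213² + 0.2008² + 0.1639² = 0.001362 + 0.031046 + 0.040321 + 0.048974 + 0.040321 + 0.026863 = 0.188887
B_Warb = 1 / 0.188887 = 5.2942
Σp_Blacᵢ² = 0.1800² + 0.1200² + 0.1000² + 0.2200² + 0.2400² + 0.1400² = 0.032400 + 0.014400 + 0.010000 + 0.048400 + 0.057600 + 0.019600 = 0.182400
B_Blac = 1 / 0.182400 = 5.4825
Highest B → broadest niche (most generalist): Blackcap (B = 5.48).

Blackcap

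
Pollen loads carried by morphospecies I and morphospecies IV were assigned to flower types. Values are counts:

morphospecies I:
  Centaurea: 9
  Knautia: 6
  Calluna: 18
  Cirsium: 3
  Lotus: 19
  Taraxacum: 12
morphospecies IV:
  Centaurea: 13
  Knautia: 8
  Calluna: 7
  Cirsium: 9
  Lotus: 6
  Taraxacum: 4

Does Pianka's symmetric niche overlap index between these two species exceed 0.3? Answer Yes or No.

Proportions for morphospecies I (n=67): 9/67=0.1343, 6/67=0.0896, 18/67=0.2687, 3/67=0.0448, 19/67=0.2836, 12/67=0.1791
Proportions for morphospecies IV (n=47): 13/47=0.2766, 8/47=0.1702, 7/47=0.1489, 9/47=0.1915, 6/47=0.1277, 4/47=0.0851
Σ p₁ᵢp₂ᵢ = 0.037147 + 0.015250 + 0.040009 + 0.008579 + 0.036216 + 0.015241 = 0.152442
Σp_1ᵢ² = 0.1343² + 0.0896² + 0.2687² + 0.0448² + 0.2836² + 0.1791² = 0.018036 + 0.008028 + 0.072200 + 0.002007 + 0.080429 + 0.032077 = 0.212777
Σp_2ᵢ² = 0.2766² + 0.1702² + 0.1489² + 0.1915² + 0.1277² + 0.0851² = 0.076508 + 0.028968 + 0.022171 + 0.036672 + 0.016307 + 0.007242 = 0.187868
O = 0.152442 / √(0.212777 × 0.187868) = 0.152442 / 0.1999350 = 0.7625
O = 0.7625 > 0.3 → Yes.

Yes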